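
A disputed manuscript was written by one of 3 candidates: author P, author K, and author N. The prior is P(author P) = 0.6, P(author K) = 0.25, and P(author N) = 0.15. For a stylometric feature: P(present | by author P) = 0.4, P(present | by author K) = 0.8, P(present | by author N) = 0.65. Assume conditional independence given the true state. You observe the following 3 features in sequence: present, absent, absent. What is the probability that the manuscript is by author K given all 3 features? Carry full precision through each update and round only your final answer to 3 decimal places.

0.075

After 'present': normaliser = 0.4·0.6000 + 0.8·0.2500 + 0.65·0.1500; P(author P) ≈ 0.4465, P(author K) ≈ 0.3721, P(author N) ≈ 0.1814
After 'absent': normaliser = 0.6·0.4465 + 0.2·0.3721 + 0.35·0.1814; P(author P) ≈ 0.6602, P(author K) ≈ 0.1834, P(author N) ≈ 0.1564
After 'absent': normaliser = 0.6·0.6602 + 0.2·0.1834 + 0.35·0.1564; P(author P) ≈ 0.8125, P(author K) ≈ 0.0752, P(author N) ≈ 0.1123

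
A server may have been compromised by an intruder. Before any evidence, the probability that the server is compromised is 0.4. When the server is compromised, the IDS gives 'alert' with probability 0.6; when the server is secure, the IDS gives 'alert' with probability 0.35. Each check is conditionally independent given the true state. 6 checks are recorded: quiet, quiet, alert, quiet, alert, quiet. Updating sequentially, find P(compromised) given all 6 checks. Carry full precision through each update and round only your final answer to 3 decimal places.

After 'quiet': P(compromised) = 0.4·0.4000 / (0.4·0.4000 + 0.65·0.6000) ≈ 0.2909
After 'quiet': P(compromised) = 0.4·0.2909 / (0.4·0.2909 + 0.65·0.7091) ≈ 0.2016
After 'alert': P(compromised) = 0.6·0.2016 / (0.6·0.2016 + 0.35·0.7984) ≈ 0.3021
After 'quiet': P(compromised) = 0.4·0.3021 / (0.4·0.3021 + 0.65·0.6979) ≈ 0.2103
After 'alert': P(compromised) = 0.6·0.2103 / (0.6·0.2103 + 0.35·0.7897) ≈ 0.3135
After 'quiet': P(compromised) = 0.4·0.3135 / (0.4·0.3135 + 0.65·0.6865) ≈ 0.2193

0.219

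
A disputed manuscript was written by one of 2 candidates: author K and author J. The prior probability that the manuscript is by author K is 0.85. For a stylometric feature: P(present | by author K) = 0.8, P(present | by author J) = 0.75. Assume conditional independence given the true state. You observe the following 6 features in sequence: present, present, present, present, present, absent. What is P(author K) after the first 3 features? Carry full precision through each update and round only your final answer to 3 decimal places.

After 'present': P(author K) = 0.8·0.8500 / (0.8·0.8500 + 0.75·0.1500) ≈ 0.8580
After 'present': P(author K) = 0.8·0.8580 / (0.8·0.8580 + 0.75·0.1420) ≈ 0.8657
After 'present': P(author K) = 0.8·0.8657 / (0.8·0.8657 + 0.75·0.1343) ≈ 0.8731

0.873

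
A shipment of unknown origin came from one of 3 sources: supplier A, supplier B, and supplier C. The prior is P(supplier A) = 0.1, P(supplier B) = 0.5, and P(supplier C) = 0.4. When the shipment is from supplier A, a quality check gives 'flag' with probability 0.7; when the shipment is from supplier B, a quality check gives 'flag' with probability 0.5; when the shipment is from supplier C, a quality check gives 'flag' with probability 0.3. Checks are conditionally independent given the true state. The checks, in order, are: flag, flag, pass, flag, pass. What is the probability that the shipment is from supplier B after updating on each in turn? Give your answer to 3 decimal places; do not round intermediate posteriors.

0.651

After 'flag': normaliser = 0.7·0.1000 + 0.5·0.5000 + 0.3·0.4000; P(supplier A) ≈ 0.1591, P(supplier B) ≈ 0.5682, P(supplier C) ≈ 0.2727
After 'flag': normaliser = 0.7·0.1591 + 0.5·0.5682 + 0.3·0.2727; P(supplier A) ≈ 0.2333, P(supplier B) ≈ 0.5952, P(supplier C) ≈ 0.1714
After 'pass': normaliser = 0.3·0.2333 + 0.5·0.5952 + 0.7·0.1714; P(supplier A) ≈ 0.1436, P(supplier B) ≈ 0.6104, P(supplier C) ≈ 0.2461
After 'flag': normaliser = 0.7·0.1436 + 0.5·0.6104 + 0.3·0.2461; P(supplier A) ≈ 0.2096, P(supplier B) ≈ 0.6365, P(supplier C) ≈ 0.1540
After 'pass': normaliser = 0.3·0.2096 + 0.5·0.6365 + 0.7·0.1540; P(supplier A) ≈ 0.1286, P(supplier B) ≈ 0.6509, P(supplier C) ≈ 0.2205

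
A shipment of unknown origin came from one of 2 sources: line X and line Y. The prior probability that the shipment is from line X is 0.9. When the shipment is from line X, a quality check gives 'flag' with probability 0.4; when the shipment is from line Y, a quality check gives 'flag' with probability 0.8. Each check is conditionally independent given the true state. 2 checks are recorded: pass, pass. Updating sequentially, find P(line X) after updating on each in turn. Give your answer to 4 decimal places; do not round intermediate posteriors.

0.9878

After 'pass': P(line X) = 0.6·0.9000 / (0.6·0.9000 + 0.2·0.1000) ≈ 0.9643
After 'pass': P(line X) = 0.6·0.9643 / (0.6·0.9643 + 0.2·0.0357) ≈ 0.9878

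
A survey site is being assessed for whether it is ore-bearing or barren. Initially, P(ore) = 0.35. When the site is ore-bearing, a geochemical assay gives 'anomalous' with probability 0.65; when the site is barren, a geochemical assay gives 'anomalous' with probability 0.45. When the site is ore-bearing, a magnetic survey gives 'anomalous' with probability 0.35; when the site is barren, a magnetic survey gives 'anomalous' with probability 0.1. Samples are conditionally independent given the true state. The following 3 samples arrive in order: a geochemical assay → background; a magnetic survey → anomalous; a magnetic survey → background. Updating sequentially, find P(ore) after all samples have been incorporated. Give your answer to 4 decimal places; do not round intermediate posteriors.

After a geochemical assay='background': P(ore) = 0.35·0.3500 / (0.35·0.3500 + 0.55·0.6500) ≈ 0.2552
After a magnetic survey='anomalous': P(ore) = 0.35·0.2552 / (0.35·0.2552 + 0.1·0.7448) ≈ 0.5453
After a magnetic survey='background': P(ore) = 0.65·0.5453 / (0.65·0.5453 + 0.9·0.4547) ≈ 0.4641

0.4641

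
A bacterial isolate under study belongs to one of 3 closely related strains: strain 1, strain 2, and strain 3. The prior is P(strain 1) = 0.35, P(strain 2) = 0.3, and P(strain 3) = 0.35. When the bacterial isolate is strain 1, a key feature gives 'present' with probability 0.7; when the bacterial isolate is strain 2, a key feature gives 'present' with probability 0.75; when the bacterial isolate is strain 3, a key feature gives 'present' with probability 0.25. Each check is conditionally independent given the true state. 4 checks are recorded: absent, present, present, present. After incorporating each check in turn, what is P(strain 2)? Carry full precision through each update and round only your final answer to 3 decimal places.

After 'absent': normaliser = 0.3·0.3500 + 0.25·0.3000 + 0.75·0.3500; P(strain 1) ≈ 0.2373, P(strain 2) ≈ 0.1695, P(strain 3) ≈ 0.5932
After 'present': normaliser = 0.7·0.2373 + 0.75·0.1695 + 0.25·0.5932; P(strain 1) ≈ 0.3762, P(strain 2) ≈ 0.2879, P(strain 3) ≈ 0.3359
After 'present': normaliser = 0.7·0.3762 + 0.75·0.2879 + 0.25·0.3359; P(strain 1) ≈ 0.4675, P(strain 2) ≈ 0.3834, P(strain 3) ≈ 0.1491
After 'present': normaliser = 0.7·0.4675 + 0.75·0.3834 + 0.25·0.1491; P(strain 1) ≈ 0.5019, P(strain 2) ≈ 0.4409, P(strain 3) ≈ 0.0572

0.441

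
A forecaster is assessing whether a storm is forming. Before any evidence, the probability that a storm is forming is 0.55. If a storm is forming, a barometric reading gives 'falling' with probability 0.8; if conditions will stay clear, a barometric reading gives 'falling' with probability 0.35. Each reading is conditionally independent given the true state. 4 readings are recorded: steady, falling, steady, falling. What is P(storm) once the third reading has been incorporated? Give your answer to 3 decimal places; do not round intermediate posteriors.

0.209

After 'steady': P(storm) = 0.2·0.5500 / (0.2·0.5500 + 0.65·0.4500) ≈ 0.2733
After 'falling': P(storm) = 0.8·0.2733 / (0.8·0.2733 + 0.35·0.7267) ≈ 0.4622
After 'steady': P(storm) = 0.2·0.4622 / (0.2·0.4622 + 0.65·0.5378) ≈ 0.2092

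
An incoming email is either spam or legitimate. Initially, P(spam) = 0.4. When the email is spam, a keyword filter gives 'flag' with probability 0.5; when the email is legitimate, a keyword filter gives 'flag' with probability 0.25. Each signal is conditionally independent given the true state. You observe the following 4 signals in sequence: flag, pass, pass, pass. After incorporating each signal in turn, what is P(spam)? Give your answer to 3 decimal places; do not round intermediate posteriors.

0.283

After 'flag': P(spam) = 0.5·0.4000 / (0.5·0.4000 + 0.25·0.6000) ≈ 0.5714
After 'pass': P(spam) = 0.5·0.5714 / (0.5·0.5714 + 0.75·0.4286) ≈ 0.4706
After 'pass': P(spam) = 0.5·0.4706 / (0.5·0.4706 + 0.75·0.5294) ≈ 0.3721
After 'pass': P(spam) = 0.5·0.3721 / (0.5·0.3721 + 0.75·0.6279) ≈ 0.2832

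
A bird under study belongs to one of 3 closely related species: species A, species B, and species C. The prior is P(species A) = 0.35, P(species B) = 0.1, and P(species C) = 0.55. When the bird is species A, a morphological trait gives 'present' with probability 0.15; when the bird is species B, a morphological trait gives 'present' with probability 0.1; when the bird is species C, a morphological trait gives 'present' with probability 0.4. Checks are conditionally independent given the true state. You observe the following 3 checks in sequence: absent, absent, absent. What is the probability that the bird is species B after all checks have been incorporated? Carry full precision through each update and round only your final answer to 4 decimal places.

After 'absent': normaliser = 0.85·0.3500 + 0.9·0.1000 + 0.6·0.5500; P(species A) ≈ 0.4146, P(species B) ≈ 0.1254, P(species C) ≈ 0.4599
After 'absent': normaliser = 0.85·0.4146 + 0.9·0.1254 + 0.6·0.4599; P(species A) ≈ 0.4754, P(species B) ≈ 0.1523, P(species C) ≈ 0.3723
After 'absent': normaliser = 0.85·0.4754 + 0.9·0.1523 + 0.6·0.3723; P(species A) ≈ 0.5286, P(species B) ≈ 0.1793, P(species C) ≈ 0.2921

0.1793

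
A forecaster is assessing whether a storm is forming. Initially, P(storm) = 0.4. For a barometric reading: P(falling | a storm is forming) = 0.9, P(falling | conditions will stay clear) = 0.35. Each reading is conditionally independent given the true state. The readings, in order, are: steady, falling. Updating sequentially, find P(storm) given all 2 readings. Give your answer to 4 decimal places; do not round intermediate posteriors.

0.2087

After 'steady': P(storm) = 0.1·0.4000 / (0.1·0.4000 + 0.65·0.6000) ≈ 0.0930
After 'falling': P(storm) = 0.9·0.0930 / (0.9·0.0930 + 0.35·0.9070) ≈ 0.2087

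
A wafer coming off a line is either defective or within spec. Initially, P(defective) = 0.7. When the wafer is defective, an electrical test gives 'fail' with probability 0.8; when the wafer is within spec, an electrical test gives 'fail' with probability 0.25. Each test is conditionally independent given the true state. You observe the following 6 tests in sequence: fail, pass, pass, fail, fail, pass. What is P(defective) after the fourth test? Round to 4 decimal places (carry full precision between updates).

Each posterior becomes the prior for the next update.
After 'fail': P(defective) = 0.8·0.7000 / (0.8·0.7000 + 0.25·0.3000) ≈ 0.8819
After 'pass': P(defective) = 0.2·0.8819 / (0.2·0.8819 + 0.75·0.1181) ≈ 0.6657
After 'pass': P(defective) = 0.2·0.6657 / (0.2·0.6657 + 0.75·0.3343) ≈ 0.3468
After 'fail': P(defective) = 0.8·0.3468 / (0.8·0.3468 + 0.25·0.6532) ≈ 0.6295

0.6295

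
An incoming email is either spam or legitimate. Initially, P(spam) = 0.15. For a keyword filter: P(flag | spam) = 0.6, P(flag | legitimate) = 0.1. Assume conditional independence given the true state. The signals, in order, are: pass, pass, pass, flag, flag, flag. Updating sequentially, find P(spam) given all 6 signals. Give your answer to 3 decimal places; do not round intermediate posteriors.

After 'pass': P(spam) = 0.4·0.1500 / (0.4·0.1500 + 0.9·0.8500) ≈ 0.0727
After 'pass': P(spam) = 0.4·0.0727 / (0.4·0.0727 + 0.9·0.9273) ≈ 0.0337
After 'pass': P(spam) = 0.4·0.0337 / (0.4·0.0337 + 0.9·0.9663) ≈ 0.0153
After 'flag': P(spam) = 0.6·0.0153 / (0.6·0.0153 + 0.1·0.9847) ≈ 0.0850
After 'flag': P(spam) = 0.6·0.0850 / (0.6·0.0850 + 0.1·0.9150) ≈ 0.3580
After 'flag': P(spam) = 0.6·0.3580 / (0.6·0.3580 + 0.1·0.6420) ≈ 0.7699

0.770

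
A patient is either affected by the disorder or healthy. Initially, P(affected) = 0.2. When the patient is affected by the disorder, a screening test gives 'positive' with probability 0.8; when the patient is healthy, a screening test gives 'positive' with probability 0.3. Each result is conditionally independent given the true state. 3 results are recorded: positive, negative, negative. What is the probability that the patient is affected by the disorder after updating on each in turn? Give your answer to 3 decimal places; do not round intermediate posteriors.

0.052

After 'positive': P(affected) = 0.8·0.2000 / (0.8·0.2000 + 0.3·0.8000) ≈ 0.4000
After 'negative': P(affected) = 0.2·0.4000 / (0.2·0.4000 + 0.7·0.6000) ≈ 0.1600
After 'negative': P(affected) = 0.2·0.1600 / (0.2·0.1600 + 0.7·0.8400) ≈ 0.0516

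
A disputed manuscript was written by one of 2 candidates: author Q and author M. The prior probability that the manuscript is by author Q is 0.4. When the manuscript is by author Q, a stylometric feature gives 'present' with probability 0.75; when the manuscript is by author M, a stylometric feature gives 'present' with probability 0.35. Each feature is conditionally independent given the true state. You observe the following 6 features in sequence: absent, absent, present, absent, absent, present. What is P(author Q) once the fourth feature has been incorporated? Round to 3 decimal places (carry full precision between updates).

Each posterior becomes the prior for the next update.
After 'absent': P(author Q) = 0.25·0.4000 / (0.25·0.4000 + 0.65·0.6000) ≈ 0.2041
After 'absent': P(author Q) = 0.25·0.2041 / (0.25·0.2041 + 0.65·0.7959) ≈ 0.0898
After 'present': P(author Q) = 0.75·0.0898 / (0.75·0.0898 + 0.35·0.9102) ≈ 0.1745
After 'absent': P(author Q) = 0.25·0.1745 / (0.25·0.1745 + 0.65·0.8255) ≈ 0.0752

0.075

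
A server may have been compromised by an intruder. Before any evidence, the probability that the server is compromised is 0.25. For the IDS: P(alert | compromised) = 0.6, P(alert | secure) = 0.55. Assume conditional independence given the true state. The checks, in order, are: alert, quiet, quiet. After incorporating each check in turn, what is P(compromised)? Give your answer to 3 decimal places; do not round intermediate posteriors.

0.223

Apply Bayes' rule sequentially, carrying P(compromised) forward.
After 'alert': P(compromised) = 0.6·0.2500 / (0.6·0.2500 + 0.55·0.7500) ≈ 0.2667
After 'quiet': P(compromised) = 0.4·0.2667 / (0.4·0.2667 + 0.45·0.7333) ≈ 0.2443
After 'quiet': P(compromised) = 0.4·0.2443 / (0.4·0.2443 + 0.45·0.7557) ≈ 0.2232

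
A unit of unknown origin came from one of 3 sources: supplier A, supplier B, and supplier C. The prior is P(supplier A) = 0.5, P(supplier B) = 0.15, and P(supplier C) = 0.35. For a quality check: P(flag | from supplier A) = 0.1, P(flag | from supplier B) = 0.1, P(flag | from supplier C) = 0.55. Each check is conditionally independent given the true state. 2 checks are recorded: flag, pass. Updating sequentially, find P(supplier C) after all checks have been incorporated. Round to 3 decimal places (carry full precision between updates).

0.597

After 'flag': normaliser = 0.1·0.5000 + 0.1·0.1500 + 0.55·0.3500; P(supplier A) ≈ 0.1942, P(supplier B) ≈ 0.0583, P(supplier C) ≈ 0.7476
After 'pass': normaliser = 0.9·0.1942 + 0.9·0.0583 + 0.45·0.7476; P(supplier A) ≈ 0.3101, P(supplier B) ≈ 0.0930, P(supplier C) ≈ 0.5969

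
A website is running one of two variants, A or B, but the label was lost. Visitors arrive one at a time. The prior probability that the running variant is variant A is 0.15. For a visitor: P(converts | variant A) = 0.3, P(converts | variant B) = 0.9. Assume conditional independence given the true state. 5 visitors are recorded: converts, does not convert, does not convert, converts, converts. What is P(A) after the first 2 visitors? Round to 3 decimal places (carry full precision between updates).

0.292

After 'converts': P(A) = 0.3·0.1500 / (0.3·0.1500 + 0.9·0.8500) ≈ 0.0556
After 'does not convert': P(A) = 0.7·0.0556 / (0.7·0.0556 + 0.1·0.9444) ≈ 0.2917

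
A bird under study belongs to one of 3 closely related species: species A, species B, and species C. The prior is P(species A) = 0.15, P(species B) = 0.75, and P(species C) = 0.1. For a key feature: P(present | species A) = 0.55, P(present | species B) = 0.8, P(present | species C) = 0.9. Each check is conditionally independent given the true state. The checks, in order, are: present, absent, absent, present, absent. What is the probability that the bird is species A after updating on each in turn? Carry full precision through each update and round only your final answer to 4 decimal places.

0.5133

Each posterior becomes the prior for the next update.
After 'present': normaliser = 0.55·0.1500 + 0.8·0.7500 + 0.9·0.1000; P(species A) ≈ 0.1068, P(species B) ≈ 0.7767, P(species C) ≈ 0.1165
After 'absent': normaliser = 0.45·0.1068 + 0.2·0.7767 + 0.1·0.1165; P(species A) ≈ 0.2235, P(species B) ≈ 0.7223, P(species C) ≈ 0.0542
After 'absent': normaliser = 0.45·0.2235 + 0.2·0.7223 + 0.1·0.0542; P(species A) ≈ 0.4015, P(species B) ≈ 0.5768, P(species C) ≈ 0.0216
After 'present': normaliser = 0.55·0.4015 + 0.8·0.5768 + 0.9·0.0216; P(species A) ≈ 0.3147, P(species B) ≈ 0.6576, P(species C) ≈ 0.0277
After 'absent': normaliser = 0.45·0.3147 + 0.2·0.6576 + 0.1·0.0277; P(species A) ≈ 0.5133, P(species B) ≈ 0.4767, P(species C) ≈ 0.0101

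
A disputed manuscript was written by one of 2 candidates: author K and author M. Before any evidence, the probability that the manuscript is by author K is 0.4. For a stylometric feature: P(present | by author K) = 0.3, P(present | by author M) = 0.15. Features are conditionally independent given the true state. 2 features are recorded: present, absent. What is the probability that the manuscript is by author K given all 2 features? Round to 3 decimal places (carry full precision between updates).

After 'present': P(author K) = 0.3·0.4000 / (0.3·0.4000 + 0.15·0.6000) ≈ 0.5714
After 'absent': P(author K) = 0.7·0.5714 / (0.7·0.5714 + 0.85·0.4286) ≈ 0.5234

0.523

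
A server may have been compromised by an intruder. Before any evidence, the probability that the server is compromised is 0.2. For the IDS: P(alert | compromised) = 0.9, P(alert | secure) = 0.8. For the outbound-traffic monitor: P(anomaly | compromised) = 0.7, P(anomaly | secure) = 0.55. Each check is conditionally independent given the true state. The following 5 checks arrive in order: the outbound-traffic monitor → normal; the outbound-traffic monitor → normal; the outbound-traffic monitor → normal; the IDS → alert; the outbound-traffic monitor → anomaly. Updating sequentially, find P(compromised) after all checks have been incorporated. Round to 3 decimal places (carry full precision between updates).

After the outbound-traffic monitor='normal': P(compromised) = 0.3·0.2000 / (0.3·0.2000 + 0.45·0.8000) ≈ 0.1429
After the outbound-traffic monitor='normal': P(compromised) = 0.3·0.1429 / (0.3·0.1429 + 0.45·0.8571) ≈ 0.1000
After the outbound-traffic monitor='normal': P(compromised) = 0.3·0.1000 / (0.3·0.1000 + 0.45·0.9000) ≈ 0.0690
After the IDS='alert': P(compromised) = 0.9·0.0690 / (0.9·0.0690 + 0.8·0.9310) ≈ 0.0769
After the outbound-traffic monitor='anomaly': P(compromised) = 0.7·0.0769 / (0.7·0.0769 + 0.55·0.9231) ≈ 0.0959

0.096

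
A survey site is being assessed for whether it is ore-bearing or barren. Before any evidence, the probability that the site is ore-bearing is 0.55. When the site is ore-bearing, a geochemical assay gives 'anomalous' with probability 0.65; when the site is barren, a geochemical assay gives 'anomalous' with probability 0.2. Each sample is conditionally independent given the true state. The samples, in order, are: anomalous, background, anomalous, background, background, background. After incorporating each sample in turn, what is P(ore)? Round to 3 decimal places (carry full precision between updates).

0.321

After 'anomalous': P(ore) = 0.65·0.5500 / (0.65·0.5500 + 0.2·0.4500) ≈ 0.7989
After 'background': P(ore) = 0.35·0.7989 / (0.35·0.7989 + 0.8·0.2011) ≈ 0.6347
After 'anomalous': P(ore) = 0.65·0.6347 / (0.65·0.6347 + 0.2·0.3653) ≈ 0.8496
After 'background': P(ore) = 0.35·0.8496 / (0.35·0.8496 + 0.8·0.1504) ≈ 0.7119
After 'background': P(ore) = 0.35·0.7119 / (0.35·0.7119 + 0.8·0.2881) ≈ 0.5195
After 'background': P(ore) = 0.35·0.5195 / (0.35·0.5195 + 0.8·0.4805) ≈ 0.3211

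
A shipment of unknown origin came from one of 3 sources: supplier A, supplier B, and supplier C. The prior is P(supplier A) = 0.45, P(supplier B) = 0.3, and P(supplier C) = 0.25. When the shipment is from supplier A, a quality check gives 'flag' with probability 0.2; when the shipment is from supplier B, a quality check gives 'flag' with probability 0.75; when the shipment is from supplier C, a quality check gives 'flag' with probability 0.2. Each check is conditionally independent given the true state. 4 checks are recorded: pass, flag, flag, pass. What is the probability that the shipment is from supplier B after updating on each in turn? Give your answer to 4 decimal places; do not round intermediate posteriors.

After 'pass': normaliser = 0.8·0.4500 + 0.25·0.3000 + 0.8·0.2500; P(supplier A) ≈ 0.5669, P(supplier B) ≈ 0.1181, P(supplier C) ≈ 0.3150
After 'flag': normaliser = 0.2·0.5669 + 0.75·0.1181 + 0.2·0.3150; P(supplier A) ≈ 0.4279, P(supplier B) ≈ 0.3343, P(supplier C) ≈ 0.2377
After 'flag': normaliser = 0.2·0.4279 + 0.75·0.3343 + 0.2·0.2377; P(supplier A) ≈ 0.2230, P(supplier B) ≈ 0.6532, P(supplier C) ≈ 0.1239
After 'pass': normaliser = 0.8·0.2230 + 0.25·0.6532 + 0.8·0.1239; P(supplier A) ≈ 0.4047, P(supplier B) ≈ 0.3705, P(supplier C) ≈ 0.2248

0.3705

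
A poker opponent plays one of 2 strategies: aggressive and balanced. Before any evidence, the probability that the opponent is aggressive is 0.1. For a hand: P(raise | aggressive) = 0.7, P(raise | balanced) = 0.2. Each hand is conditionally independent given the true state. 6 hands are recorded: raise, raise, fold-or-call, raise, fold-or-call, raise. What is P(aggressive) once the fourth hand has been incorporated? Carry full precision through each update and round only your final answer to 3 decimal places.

After 'raise': P(aggressive) = 0.7·0.1000 / (0.7·0.1000 + 0.2·0.9000) ≈ 0.2800
After 'raise': P(aggressive) = 0.7·0.2800 / (0.7·0.2800 + 0.2·0.7200) ≈ 0.5765
After 'fold-or-call': P(aggressive) = 0.3·0.5765 / (0.3·0.5765 + 0.8·0.4235) ≈ 0.3379
After 'raise': P(aggressive) = 0.7·0.3379 / (0.7·0.3379 + 0.2·0.6621) ≈ 0.6411

0.641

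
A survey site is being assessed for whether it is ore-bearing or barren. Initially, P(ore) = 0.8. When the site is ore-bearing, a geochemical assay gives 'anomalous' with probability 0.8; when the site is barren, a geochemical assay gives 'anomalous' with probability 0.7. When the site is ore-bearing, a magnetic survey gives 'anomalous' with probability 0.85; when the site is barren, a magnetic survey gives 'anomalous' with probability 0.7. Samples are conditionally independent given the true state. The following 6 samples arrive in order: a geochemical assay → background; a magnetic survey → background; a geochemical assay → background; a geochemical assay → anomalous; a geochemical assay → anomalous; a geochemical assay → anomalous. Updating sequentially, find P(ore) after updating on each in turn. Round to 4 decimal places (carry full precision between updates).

After a geochemical assay='background': P(ore) = 0.2·0.8000 / (0.2·0.8000 + 0.3·0.2000) ≈ 0.7273
After a magnetic survey='background': P(ore) = 0.15·0.7273 / (0.15·0.7273 + 0.3·0.2727) ≈ 0.5714
After a geochemical assay='background': P(ore) = 0.2·0.5714 / (0.2·0.5714 + 0.3·0.4286) ≈ 0.4706
After a geochemical assay='anomalous': P(ore) = 0.8·0.4706 / (0.8·0.4706 + 0.7·0.5294) ≈ 0.5039
After a geochemical assay='anomalous': P(ore) = 0.8·0.5039 / (0.8·0.5039 + 0.7·0.4961) ≈ 0.5373
After a geochemical assay='anomalous': P(ore) = 0.8·0.5373 / (0.8·0.5373 + 0.7·0.4627) ≈ 0.5702

0.5702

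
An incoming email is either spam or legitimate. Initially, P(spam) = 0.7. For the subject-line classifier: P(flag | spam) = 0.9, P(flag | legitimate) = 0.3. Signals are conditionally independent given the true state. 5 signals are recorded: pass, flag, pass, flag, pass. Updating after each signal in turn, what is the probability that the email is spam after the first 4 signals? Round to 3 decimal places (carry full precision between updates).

0.300

After 'pass': P(spam) = 0.1·0.7000 / (0.1·0.7000 + 0.7·0.3000) ≈ 0.2500
After 'flag': P(spam) = 0.9·0.2500 / (0.9·0.2500 + 0.3·0.7500) ≈ 0.5000
After 'pass': P(spam) = 0.1·0.5000 / (0.1·0.5000 + 0.7·0.5000) ≈ 0.1250
After 'flag': P(spam) = 0.9·0.1250 / (0.9·0.1250 + 0.3·0.8750) ≈ 0.3000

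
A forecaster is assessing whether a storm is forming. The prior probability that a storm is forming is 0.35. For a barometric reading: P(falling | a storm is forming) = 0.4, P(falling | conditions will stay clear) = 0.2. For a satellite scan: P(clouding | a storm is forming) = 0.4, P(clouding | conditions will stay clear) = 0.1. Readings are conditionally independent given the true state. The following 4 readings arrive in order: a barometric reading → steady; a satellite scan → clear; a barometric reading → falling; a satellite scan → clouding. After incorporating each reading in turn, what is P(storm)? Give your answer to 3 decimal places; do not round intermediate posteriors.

After a barometric reading='steady': P(storm) = 0.6·0.3500 / (0.6·0.3500 + 0.8·0.6500) ≈ 0.2877
After a satellite scan='clear': P(storm) = 0.6·0.2877 / (0.6·0.2877 + 0.9·0.7123) ≈ 0.2121
After a barometric reading='falling': P(storm) = 0.4·0.2121 / (0.4·0.2121 + 0.2·0.7879) ≈ 0.3500
After a satellite scan='clouding': P(storm) = 0.4·0.3500 / (0.4·0.3500 + 0.1·0.6500) ≈ 0.6829

0.683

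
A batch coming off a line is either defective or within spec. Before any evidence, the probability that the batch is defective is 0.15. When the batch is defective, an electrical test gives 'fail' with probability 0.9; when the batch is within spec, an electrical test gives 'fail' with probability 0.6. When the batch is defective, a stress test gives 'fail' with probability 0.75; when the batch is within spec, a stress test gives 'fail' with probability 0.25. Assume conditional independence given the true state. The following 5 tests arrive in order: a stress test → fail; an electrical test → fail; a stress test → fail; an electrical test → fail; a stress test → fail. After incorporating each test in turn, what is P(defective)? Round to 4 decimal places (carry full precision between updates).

After a stress test='fail': P(defective) = 0.75·0.1500 / (0.75·0.1500 + 0.25·0.8500) ≈ 0.3462
After an electrical test='fail': P(defective) = 0.9·0.3462 / (0.9·0.3462 + 0.6·0.6538) ≈ 0.4426
After a stress test='fail': P(defective) = 0.75·0.4426 / (0.75·0.4426 + 0.25·0.5574) ≈ 0.7043
After an electrical test='fail': P(defective) = 0.9·0.7043 / (0.9·0.7043 + 0.6·0.2957) ≈ 0.7814
After a stress test='fail': P(defective) = 0.75·0.7814 / (0.75·0.7814 + 0.25·0.2186) ≈ 0.9147

0.9147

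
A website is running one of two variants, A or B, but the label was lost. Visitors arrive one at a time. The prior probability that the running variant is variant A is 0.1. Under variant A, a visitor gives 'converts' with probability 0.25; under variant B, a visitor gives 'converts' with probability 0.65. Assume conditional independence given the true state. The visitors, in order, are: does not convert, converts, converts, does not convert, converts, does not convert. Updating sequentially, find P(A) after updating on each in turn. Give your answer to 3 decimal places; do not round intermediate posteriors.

After 'does not convert': P(A) = 0.75·0.1000 / (0.75·0.1000 + 0.35·0.9000) ≈ 0.1923
After 'converts': P(A) = 0.25·0.1923 / (0.25·0.1923 + 0.65·0.8077) ≈ 0.0839
After 'converts': P(A) = 0.25·0.0839 / (0.25·0.0839 + 0.65·0.9161) ≈ 0.0340
After 'does not convert': P(A) = 0.75·0.0340 / (0.75·0.0340 + 0.35·0.9660) ≈ 0.0702
After 'converts': P(A) = 0.25·0.0702 / (0.25·0.0702 + 0.65·0.9298) ≈ 0.0282
After 'does not convert': P(A) = 0.75·0.0282 / (0.75·0.0282 + 0.35·0.9718) ≈ 0.0586

0.059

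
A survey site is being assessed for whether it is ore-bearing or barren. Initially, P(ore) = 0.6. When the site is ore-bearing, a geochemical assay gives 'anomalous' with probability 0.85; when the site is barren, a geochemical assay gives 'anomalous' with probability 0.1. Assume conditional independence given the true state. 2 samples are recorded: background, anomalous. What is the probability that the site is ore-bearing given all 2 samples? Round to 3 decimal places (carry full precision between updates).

After 'background': P(ore) = 0.15·0.6000 / (0.15·0.6000 + 0.9·0.4000) ≈ 0.2000
After 'anomalous': P(ore) = 0.85·0.2000 / (0.85·0.2000 + 0.1·0.8000) ≈ 0.6800

0.680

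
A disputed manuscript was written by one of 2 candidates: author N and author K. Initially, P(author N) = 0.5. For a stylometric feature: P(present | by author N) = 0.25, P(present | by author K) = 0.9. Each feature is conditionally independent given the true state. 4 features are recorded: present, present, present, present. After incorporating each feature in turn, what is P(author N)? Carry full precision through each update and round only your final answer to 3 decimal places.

0.006

After 'present': P(author N) = 0.25·0.5000 / (0.25·0.5000 + 0.9·0.5000) ≈ 0.2174
After 'present': P(author N) = 0.25·0.2174 / (0.25·0.2174 + 0.9·0.7826) ≈ 0.0716
After 'present': P(author N) = 0.25·0.0716 / (0.25·0.0716 + 0.9·0.9284) ≈ 0.0210
After 'present': P(author N) = 0.25·0.0210 / (0.25·0.0210 + 0.9·0.9790) ≈ 0.0059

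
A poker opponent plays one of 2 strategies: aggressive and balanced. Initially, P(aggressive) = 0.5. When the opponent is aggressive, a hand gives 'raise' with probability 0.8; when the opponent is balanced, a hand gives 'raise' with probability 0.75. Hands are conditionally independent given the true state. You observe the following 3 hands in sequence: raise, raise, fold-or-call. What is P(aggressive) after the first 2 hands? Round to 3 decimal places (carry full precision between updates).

Apply Bayes' rule sequentially, carrying P(aggressive) forward.
After 'raise': P(aggressive) = 0.8·0.5000 / (0.8·0.5000 + 0.75·0.5000) ≈ 0.5161
After 'raise': P(aggressive) = 0.8·0.5161 / (0.8·0.5161 + 0.75·0.4839) ≈ 0.5322

0.532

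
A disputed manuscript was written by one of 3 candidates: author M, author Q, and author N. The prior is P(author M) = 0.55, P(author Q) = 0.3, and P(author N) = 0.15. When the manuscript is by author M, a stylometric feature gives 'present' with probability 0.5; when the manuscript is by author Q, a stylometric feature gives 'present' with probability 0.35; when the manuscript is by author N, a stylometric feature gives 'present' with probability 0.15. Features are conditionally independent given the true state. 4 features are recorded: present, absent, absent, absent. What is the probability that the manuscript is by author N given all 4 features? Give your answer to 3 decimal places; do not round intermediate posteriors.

Apply Bayes' rule sequentially, carrying P(author N) forward.
After 'present': normaliser = 0.5·0.5500 + 0.35·0.3000 + 0.15·0.1500; P(author M) ≈ 0.6832, P(author Q) ≈ 0.2609, P(author N) ≈ 0.0559
After 'absent': normaliser = 0.5·0.6832 + 0.65·0.2609 + 0.85·0.0559; P(author M) ≈ 0.6115, P(author Q) ≈ 0.3035, P(author N) ≈ 0.0850
After 'absent': normaliser = 0.5·0.6115 + 0.65·0.3035 + 0.85·0.0850; P(author M) ≈ 0.5314, P(author Q) ≈ 0.3429, P(author N) ≈ 0.1257
After 'absent': normaliser = 0.5·0.5314 + 0.65·0.3429 + 0.85·0.1257; P(author M) ≈ 0.4463, P(author Q) ≈ 0.3744, P(author N) ≈ 0.1794

0.179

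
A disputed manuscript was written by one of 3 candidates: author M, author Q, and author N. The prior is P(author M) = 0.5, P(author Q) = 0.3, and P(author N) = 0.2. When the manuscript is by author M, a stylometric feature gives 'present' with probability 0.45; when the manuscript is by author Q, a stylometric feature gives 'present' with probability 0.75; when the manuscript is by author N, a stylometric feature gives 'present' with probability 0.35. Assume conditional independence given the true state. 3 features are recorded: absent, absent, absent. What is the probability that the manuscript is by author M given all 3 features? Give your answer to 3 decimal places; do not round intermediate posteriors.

After 'absent': normaliser = 0.55·0.5000 + 0.25·0.3000 + 0.65·0.2000; P(author M) ≈ 0.5729, P(author Q) ≈ 0.1562, P(author N) ≈ 0.2708
After 'absent': normaliser = 0.55·0.5729 + 0.25·0.1562 + 0.65·0.2708; P(author M) ≈ 0.5943, P(author Q) ≈ 0.0737, P(author N) ≈ 0.3320
After 'absent': normaliser = 0.55·0.5943 + 0.25·0.0737 + 0.65·0.3320; P(author M) ≈ 0.5825, P(author Q) ≈ 0.0328, P(author N) ≈ 0.3846

0.583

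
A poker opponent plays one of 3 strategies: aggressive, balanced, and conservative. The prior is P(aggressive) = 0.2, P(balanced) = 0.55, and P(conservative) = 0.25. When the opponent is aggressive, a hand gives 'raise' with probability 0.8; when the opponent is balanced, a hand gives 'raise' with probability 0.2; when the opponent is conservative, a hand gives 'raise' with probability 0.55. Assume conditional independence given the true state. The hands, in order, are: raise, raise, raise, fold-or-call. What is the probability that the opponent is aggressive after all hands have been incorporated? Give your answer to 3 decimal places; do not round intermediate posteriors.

After 'raise': normaliser = 0.8·0.2000 + 0.2·0.5500 + 0.55·0.2500; P(aggressive) ≈ 0.3926, P(balanced) ≈ 0.2699, P(conservative) ≈ 0.3374
After 'raise': normaliser = 0.8·0.3926 + 0.2·0.2699 + 0.55·0.3374; P(aggressive) ≈ 0.5673, P(balanced) ≈ 0.0975, P(conservative) ≈ 0.3352
After 'raise': normaliser = 0.8·0.5673 + 0.2·0.0975 + 0.55·0.3352; P(aggressive) ≈ 0.6901, P(balanced) ≈ 0.0297, P(conservative) ≈ 0.2803
After 'fold-or-call': normaliser = 0.2·0.6901 + 0.8·0.0297 + 0.45·0.2803; P(aggressive) ≈ 0.4794, P(balanced) ≈ 0.0824, P(conservative) ≈ 0.4382

0.479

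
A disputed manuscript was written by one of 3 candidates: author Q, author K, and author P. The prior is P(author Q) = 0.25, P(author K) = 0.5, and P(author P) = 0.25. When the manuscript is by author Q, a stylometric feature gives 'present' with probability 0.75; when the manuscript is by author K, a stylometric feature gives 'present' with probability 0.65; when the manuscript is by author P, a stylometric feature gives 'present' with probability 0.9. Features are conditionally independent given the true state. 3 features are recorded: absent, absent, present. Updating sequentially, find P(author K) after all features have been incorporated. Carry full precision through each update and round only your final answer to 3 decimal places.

0.740

Each posterior becomes the prior for the next update.
After 'absent': normaliser = 0.25·0.2500 + 0.35·0.5000 + 0.1·0.2500; P(author Q) ≈ 0.2381, P(author K) ≈ 0.6667, P(author P) ≈ 0.0952
After 'absent': normaliser = 0.25·0.2381 + 0.35·0.6667 + 0.1·0.0952; P(author Q) ≈ 0.1969, P(author K) ≈ 0.7717, P(author P) ≈ 0.0315
After 'present': normaliser = 0.75·0.1969 + 0.65·0.7717 + 0.9·0.0315; P(author Q) ≈ 0.2179, P(author K) ≈ 0.7403, P(author P) ≈ 0.0418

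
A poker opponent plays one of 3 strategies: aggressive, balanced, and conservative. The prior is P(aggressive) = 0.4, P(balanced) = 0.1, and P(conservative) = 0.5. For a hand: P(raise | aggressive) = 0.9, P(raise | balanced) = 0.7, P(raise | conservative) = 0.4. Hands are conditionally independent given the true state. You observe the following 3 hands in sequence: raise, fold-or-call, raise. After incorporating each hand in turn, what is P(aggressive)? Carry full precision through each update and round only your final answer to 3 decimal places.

0.341

After 'raise': normaliser = 0.9·0.4000 + 0.7·0.1000 + 0.4·0.5000; P(aggressive) ≈ 0.5714, P(balanced) ≈ 0.1111, P(conservative) ≈ 0.3175
After 'fold-or-call': normaliser = 0.1·0.5714 + 0.3·0.1111 + 0.6·0.3175; P(aggressive) ≈ 0.2034, P(balanced) ≈ 0.1186, P(conservative) ≈ 0.6780
After 'raise': normaliser = 0.9·0.2034 + 0.7·0.1186 + 0.4·0.6780; P(aggressive) ≈ 0.3407, P(balanced) ≈ 0.1546, P(conservative) ≈ 0.5047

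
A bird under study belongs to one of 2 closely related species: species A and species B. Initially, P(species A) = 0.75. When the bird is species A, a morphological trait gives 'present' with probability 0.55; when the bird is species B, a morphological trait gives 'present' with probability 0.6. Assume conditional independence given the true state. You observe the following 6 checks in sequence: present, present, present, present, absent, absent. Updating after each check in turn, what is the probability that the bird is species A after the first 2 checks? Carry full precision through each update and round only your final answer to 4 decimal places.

After 'present': P(species A) = 0.55·0.7500 / (0.55·0.7500 + 0.6·0.2500) ≈ 0.7333
After 'present': P(species A) = 0.55·0.7333 / (0.55·0.7333 + 0.6·0.2667) ≈ 0.7160

0.7160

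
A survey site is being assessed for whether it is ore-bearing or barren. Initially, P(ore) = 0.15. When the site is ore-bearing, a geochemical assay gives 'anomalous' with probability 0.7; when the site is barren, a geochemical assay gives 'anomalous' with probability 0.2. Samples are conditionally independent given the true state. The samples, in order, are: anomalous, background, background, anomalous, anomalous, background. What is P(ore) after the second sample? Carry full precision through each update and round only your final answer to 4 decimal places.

0.1881

After 'anomalous': P(ore) = 0.7·0.1500 / (0.7·0.1500 + 0.2·0.8500) ≈ 0.3818
After 'background': P(ore) = 0.3·0.3818 / (0.3·0.3818 + 0.8·0.6182) ≈ 0.1881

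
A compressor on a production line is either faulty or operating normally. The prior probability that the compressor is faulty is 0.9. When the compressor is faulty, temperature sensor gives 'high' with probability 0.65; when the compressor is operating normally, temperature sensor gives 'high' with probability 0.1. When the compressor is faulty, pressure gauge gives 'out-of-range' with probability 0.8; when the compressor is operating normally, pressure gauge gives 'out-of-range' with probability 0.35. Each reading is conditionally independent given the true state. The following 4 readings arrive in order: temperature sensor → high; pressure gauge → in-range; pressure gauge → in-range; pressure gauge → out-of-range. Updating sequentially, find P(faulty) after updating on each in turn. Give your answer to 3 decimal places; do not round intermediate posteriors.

0.927

After temperature sensor='high': P(faulty) = 0.65·0.9000 / (0.65·0.9000 + 0.1·0.1000) ≈ 0.9832
After pressure gauge='in-range': P(faulty) = 0.2·0.9832 / (0.2·0.9832 + 0.65·0.0168) ≈ 0.9474
After pressure gauge='in-range': P(faulty) = 0.2·0.9474 / (0.2·0.9474 + 0.65·0.0526) ≈ 0.8471
After pressure gauge='out-of-range': P(faulty) = 0.8·0.8471 / (0.8·0.8471 + 0.35·0.1529) ≈ 0.9268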